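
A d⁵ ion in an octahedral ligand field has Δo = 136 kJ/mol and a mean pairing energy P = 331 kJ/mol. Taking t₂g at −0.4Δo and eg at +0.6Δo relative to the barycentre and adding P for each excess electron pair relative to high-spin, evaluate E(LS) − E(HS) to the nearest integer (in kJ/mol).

High-spin: t₂g³ eg², CFSE = 0.0Δo = 0 kJ/mol.
For low-spin the configuration is t₂g⁵ eg⁰: orbital energy -2.0 × 136 = -272 kJ/mol, and 2 additional pairs relative to high-spin add 662 kJ/mol, giving 390 kJ/mol.
The difference is 390 − (0) = 390 kJ/mol, so high-spin lies lower.

390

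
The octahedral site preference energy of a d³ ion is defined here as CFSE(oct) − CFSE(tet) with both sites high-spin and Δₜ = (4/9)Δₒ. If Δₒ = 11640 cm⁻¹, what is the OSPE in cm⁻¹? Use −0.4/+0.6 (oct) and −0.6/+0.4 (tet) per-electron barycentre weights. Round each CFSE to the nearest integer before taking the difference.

Octahedral (high-spin): t₂g³ eg⁰, CFSE = 3(−0.4) + 0(+0.6) = -1.2Δₒ = -1.2 × 11640 = -13968 cm⁻¹.
Tetrahedral: e² t₂¹, CFSE = 2(−0.6) + 1(+0.4) = -0.8Δₜ = -0.8 × (4/9) × 11640 = -4139 cm⁻¹.
OSPE = -13968 − (-4139) = -9829 cm⁻¹.

-9829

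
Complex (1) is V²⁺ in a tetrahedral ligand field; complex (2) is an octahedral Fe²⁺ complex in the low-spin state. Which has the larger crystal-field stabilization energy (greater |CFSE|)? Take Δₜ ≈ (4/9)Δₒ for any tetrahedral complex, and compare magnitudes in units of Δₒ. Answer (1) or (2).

(1): V is in group 5, so V²⁺ is d³ (5 − 2 = 3); Tetrahedral fields are weak (Δₜ ≈ 4/9 Δₒ), so electrons fill high-spin; e² t₂¹, CFSE = -0.8Δₜ ≈ -0.36Δₒ.
(2): Group 8 minus oxidation state +2 gives a d⁶ configuration for Fe²⁺; t₂g⁶ eg⁰, CFSE = -2.4Δₒ.
So (2) has the larger |CFSE|.

(2)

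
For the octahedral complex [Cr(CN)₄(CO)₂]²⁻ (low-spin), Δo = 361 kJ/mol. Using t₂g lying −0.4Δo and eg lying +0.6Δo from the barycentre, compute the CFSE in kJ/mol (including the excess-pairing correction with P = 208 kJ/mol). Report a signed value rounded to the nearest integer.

Ligand charges: 4×(-1) from CN⁻ and 2×(+0) from CO sum to -4; with overall charge -2, Cr is +2.
Cr sits in group 6; removing 2 electrons leaves Cr²⁺ with 6 − 2 = 4 d electrons.
Configuration: t₂g⁴ eg⁰.
The orbital stabilization is -1.6Δo = -1.6 × 361 = -578 kJ/mol.
Pairing penalty: 1 pair vs 0 in the high-spin reference → 1 extra × P = 208 kJ/mol.
Combining: -578 + 208 = -370 kJ/mol.

-370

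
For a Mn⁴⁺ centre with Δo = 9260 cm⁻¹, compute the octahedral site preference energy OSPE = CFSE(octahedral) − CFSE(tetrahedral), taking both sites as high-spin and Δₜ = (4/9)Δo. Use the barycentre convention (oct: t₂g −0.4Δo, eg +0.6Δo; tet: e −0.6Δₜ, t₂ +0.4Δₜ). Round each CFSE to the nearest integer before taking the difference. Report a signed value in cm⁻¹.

Group 7 minus oxidation state +4 gives a d³ configuration for Mn⁴⁺.
Octahedral (high-spin): t2g^3 e_g^0, CFSE = 3(−0.4) + 0(+0.6) = -1.2Δo = -1.2 × 9260 = -11112 cm⁻¹.
In a tetrahedral site the filling is e^2 t2^1: CFSE(tet) = -0.8Δₜ = -0.8 × (4/9)(9260) = -3292 cm⁻¹.
Subtracting, OSPE = -11112 − (-3292) = -7820 cm⁻¹.

-7820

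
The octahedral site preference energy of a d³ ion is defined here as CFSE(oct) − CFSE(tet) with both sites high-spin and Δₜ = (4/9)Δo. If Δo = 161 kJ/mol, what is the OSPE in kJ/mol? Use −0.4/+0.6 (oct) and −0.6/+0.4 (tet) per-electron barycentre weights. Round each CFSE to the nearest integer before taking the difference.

-136

In an octahedral site d³ (HS) is t₂g³ eg⁰, giving CFSE(oct) = -1.2Δo = -193 kJ/mol.
Tetrahedral e² t₂¹ gives -0.8Δₜ = -0.8 × (4/9) × 161 = -57 kJ/mol.
OSPE = CFSE(oct) − CFSE(tet) = -193 − (-57) = -136 kJ/mol.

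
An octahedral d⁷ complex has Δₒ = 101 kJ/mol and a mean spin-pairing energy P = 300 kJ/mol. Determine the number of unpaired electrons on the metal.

3

With Δₒ < P the complex is high-spin.
That gives t2g^5 e_g^2.
Unpaired electrons: 3.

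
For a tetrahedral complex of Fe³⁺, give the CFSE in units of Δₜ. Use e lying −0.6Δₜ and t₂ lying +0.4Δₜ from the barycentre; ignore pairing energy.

Fe sits in group 8; removing 3 electrons leaves Fe³⁺ with 8 − 3 = 5 d electrons.
With tetrahedral geometry the complex is necessarily high-spin.
Configuration: e² t₂³.
CFSE = 2(-0.6Δₜ) + 3(0.4Δₜ) = -1.2Δₜ + 1.2Δₜ = 0.0Δₜ.

0.0 Δₜ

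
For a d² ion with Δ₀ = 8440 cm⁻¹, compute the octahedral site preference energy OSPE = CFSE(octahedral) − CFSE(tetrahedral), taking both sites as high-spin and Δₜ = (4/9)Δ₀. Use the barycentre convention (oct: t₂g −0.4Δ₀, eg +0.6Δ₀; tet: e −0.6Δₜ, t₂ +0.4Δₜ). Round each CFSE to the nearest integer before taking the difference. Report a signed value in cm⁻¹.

Octahedral (high-spin): t2g^2 e_g^0, CFSE = 2(−0.4) + 0(+0.6) = -0.8Δ₀ = -0.8 × 8440 = -6752 cm⁻¹.
In a tetrahedral site the filling is e^2 t2^0: CFSE(tet) = -1.2Δₜ = -1.2 × (4/9)(8440) = -4501 cm⁻¹.
OSPE = -6752 − (-4501) = -2251 cm⁻¹.

-2251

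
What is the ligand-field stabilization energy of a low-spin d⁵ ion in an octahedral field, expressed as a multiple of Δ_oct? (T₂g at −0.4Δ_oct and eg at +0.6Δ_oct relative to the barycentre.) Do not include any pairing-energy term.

-2.0 Δ_oct

Configuration: t₂g⁵ eg⁰.
CFSE = 5(-0.4Δ_oct) + 0(0.6Δ_oct) = -2.0Δ_oct + 0.0Δ_oct = -2.0Δ_oct.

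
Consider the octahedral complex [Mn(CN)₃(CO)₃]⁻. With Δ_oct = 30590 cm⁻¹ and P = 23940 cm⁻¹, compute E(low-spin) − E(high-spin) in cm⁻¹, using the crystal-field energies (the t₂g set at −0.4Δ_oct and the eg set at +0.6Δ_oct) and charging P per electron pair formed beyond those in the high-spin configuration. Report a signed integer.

-13300

Ligand charges: 3×(-1) from CN⁻ and 3×(+0) from CO sum to -3; with overall charge -1, Mn is +2.
Mn is in group 7, so Mn²⁺ is d⁵ (7 − 2 = 5).
High-spin: t₂g³ eg², CFSE = 0.0Δ_oct = 0 cm⁻¹.
For low-spin the configuration is t₂g⁵ eg⁰: orbital energy -2.0 × 30590 = -61180 cm⁻¹, and 2 additional pairs relative to high-spin add 47880 cm⁻¹, giving -13300 cm⁻¹.
E(LS) − E(HS) = -13300 − (0) = -13300 cm⁻¹.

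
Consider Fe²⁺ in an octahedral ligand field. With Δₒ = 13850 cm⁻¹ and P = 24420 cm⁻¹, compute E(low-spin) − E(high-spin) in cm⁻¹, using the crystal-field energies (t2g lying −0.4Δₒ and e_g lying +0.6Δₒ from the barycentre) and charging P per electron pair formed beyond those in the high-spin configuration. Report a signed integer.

Group 8 minus oxidation state +2 gives a d⁶ configuration for Fe²⁺.
High-spin d⁶ fills as t2g^4 e_g^2 with CFSE 4(−0.4) + 2(+0.6) = -0.4Δₒ = -5540 cm⁻¹.
Low-spin: t2g^6 e_g^0, orbital CFSE = -2.4Δₒ = -33240 cm⁻¹; plus 2 excess pairs × P = +48840 cm⁻¹; total 15600 cm⁻¹.
The difference is 15600 − (-5540) = 21140 cm⁻¹, so high-spin lies lower.

21140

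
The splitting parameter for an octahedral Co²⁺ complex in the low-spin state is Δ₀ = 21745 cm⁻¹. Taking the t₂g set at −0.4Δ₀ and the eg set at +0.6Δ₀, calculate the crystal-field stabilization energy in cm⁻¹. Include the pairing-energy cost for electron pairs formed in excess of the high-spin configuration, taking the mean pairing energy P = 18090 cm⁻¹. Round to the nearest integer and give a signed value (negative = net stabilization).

Group 9 minus oxidation state +2 gives a d⁷ configuration for Co²⁺.
Electron filling gives t₂g⁶ eg¹.
Orbital CFSE = 6(-0.4) + 1(0.6) = -1.8Δ₀ = -1.8 × 21745 = -39141 cm⁻¹.
Relative to high-spin t₂g⁵ eg² (2 paired), the low-spin configuration has 1 additional pair, contributing +1 × 18090 = +18090 cm⁻¹.
Combining: -39141 + 18090 = -21051 cm⁻¹.

-21051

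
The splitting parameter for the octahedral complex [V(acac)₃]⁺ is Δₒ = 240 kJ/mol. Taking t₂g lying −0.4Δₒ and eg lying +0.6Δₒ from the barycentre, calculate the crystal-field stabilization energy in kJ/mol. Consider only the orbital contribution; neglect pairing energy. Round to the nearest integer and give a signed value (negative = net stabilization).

Each acac⁻ contributes -1; 3 × (-1) = -3. With overall charge +1, V is in the +4 oxidation state.
Group 5 minus oxidation state +4 gives a d¹ configuration for V⁴⁺.
Configuration: t₂g¹ eg⁰.
Orbital CFSE = 1(-0.4) + 0(0.6) = -0.4Δₒ = -0.4 × 240 = -96 kJ/mol.

-96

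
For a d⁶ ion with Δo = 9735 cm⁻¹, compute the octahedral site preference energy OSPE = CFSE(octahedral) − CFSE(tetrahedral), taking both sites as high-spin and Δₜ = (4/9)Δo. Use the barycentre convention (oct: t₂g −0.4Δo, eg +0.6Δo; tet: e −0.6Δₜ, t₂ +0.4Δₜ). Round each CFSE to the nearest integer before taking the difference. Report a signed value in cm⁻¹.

-1298

Octahedral (high-spin): t2g^4 e_g^2, CFSE = 4(−0.4) + 2(+0.6) = -0.4Δo = -0.4 × 9735 = -3894 cm⁻¹.
Tetrahedral e^3 t2^3 gives -0.6Δₜ = -0.6 × (4/9) × 9735 = -2596 cm⁻¹.
OSPE = CFSE(oct) − CFSE(tet) = -3894 − (-2596) = -1298 cm⁻¹.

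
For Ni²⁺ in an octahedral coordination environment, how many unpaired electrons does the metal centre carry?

2

Group 10 minus oxidation state +2 gives a d⁸ configuration for Ni²⁺.
Configuration: t₂g⁶ eg², giving 2 unpaired electrons.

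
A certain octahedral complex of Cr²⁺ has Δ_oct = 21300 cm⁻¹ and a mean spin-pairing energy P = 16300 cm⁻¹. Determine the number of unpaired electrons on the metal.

2

Cr is in group 6, so Cr²⁺ is d⁴ (6 − 2 = 4).
Since Δ_oct = 21300 cm⁻¹ > P = 16300 cm⁻¹, the complex adopts the low-spin configuration.
Configuration: t2g^4 e_g^0.
Unpaired electrons: 2.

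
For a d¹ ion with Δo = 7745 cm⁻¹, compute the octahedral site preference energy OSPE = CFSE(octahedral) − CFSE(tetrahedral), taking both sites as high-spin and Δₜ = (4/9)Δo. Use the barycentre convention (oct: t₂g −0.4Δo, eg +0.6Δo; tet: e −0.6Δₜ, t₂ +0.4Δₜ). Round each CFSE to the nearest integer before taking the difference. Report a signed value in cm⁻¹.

-1033

Octahedral high-spin t₂g¹ eg⁰: CFSE = -0.4 × 7745 = -3098 cm⁻¹.
Tetrahedral e¹ t₂⁰ gives -0.6Δₜ = -0.6 × (4/9) × 7745 = -2065 cm⁻¹.
OSPE = CFSE(oct) − CFSE(tet) = -3098 − (-2065) = -1033 cm⁻¹.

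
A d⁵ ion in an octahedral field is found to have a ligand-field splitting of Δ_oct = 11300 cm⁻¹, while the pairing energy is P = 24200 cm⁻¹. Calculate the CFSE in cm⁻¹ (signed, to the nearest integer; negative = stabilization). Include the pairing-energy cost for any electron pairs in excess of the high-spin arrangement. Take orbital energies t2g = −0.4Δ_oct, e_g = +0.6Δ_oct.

0

Δ_oct < P, so pairing is avoided: the ground state is high-spin.
That gives t2g^3 e_g^2.
Orbital CFSE = 0.0Δ_oct = 0.0 × 11300 = 0 cm⁻¹.
High-spin has no excess pairs, so no pairing correction applies.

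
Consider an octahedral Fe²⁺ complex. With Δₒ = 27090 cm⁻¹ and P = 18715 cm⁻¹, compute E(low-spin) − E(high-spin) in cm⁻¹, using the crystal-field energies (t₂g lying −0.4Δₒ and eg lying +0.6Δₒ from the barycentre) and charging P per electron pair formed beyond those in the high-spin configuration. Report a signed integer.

Fe sits in group 8; removing 2 electrons leaves Fe²⁺ with 8 − 2 = 6 d electrons.
High-spin d⁶ fills as t₂g⁴ eg² with CFSE 4(−0.4) + 2(+0.6) = -0.4Δₒ = -10836 cm⁻¹.
Low-spin: t₂g⁶ eg⁰, orbital CFSE = -2.4Δₒ = -65016 cm⁻¹; plus 2 excess pairs × P = +37430 cm⁻¹; total -27586 cm⁻¹.
Thus E(LS) − E(HS) = -16750 cm⁻¹.

-16750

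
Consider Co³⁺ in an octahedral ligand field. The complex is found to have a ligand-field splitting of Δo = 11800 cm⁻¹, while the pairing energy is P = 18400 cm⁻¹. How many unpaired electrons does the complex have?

4

Co sits in group 9; removing 3 electrons leaves Co³⁺ with 9 − 3 = 6 d electrons.
Δo < P, so pairing is avoided: the ground state is high-spin.
Configuration: t2g^4 e_g^2.
Unpaired electrons: 4.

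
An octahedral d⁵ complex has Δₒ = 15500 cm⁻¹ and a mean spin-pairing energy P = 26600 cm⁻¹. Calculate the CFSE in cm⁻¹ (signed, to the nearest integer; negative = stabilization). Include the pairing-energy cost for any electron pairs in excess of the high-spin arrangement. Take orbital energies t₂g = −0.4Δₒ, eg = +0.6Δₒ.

Since Δₒ = 15500 cm⁻¹ < P = 26600 cm⁻¹, the complex adopts the high-spin configuration.
That gives t₂g³ eg².
Orbital CFSE = 0.0Δₒ = 0.0 × 15500 = 0 cm⁻¹.
High-spin has no excess pairs, so no pairing correction applies.

0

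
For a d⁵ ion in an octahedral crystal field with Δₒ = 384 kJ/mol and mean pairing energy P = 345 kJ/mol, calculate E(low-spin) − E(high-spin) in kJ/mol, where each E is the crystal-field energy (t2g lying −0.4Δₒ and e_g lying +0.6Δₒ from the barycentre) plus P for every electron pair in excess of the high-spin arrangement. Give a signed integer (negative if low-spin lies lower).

-78

High-spin d⁵ fills as t2g^3 e_g^2 with CFSE 3(−0.4) + 2(+0.6) = 0.0Δₒ = 0 kJ/mol.
Low-spin t2g^5 e_g^0 gives -2.0Δₒ = -768 kJ/mol, but forming 2 extra pairs costs 2P = 690 kJ/mol, so E(LS) = -768 + 690 = -78 kJ/mol.
E(LS) − E(HS) = -78 − (0) = -78 kJ/mol.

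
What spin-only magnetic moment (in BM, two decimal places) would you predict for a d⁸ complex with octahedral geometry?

2.83 BM

For octahedral d⁸ the high- and low-spin configurations coincide.
Configuration: t2g^6 e_g^2 → 2 unpaired electrons.
μ(spin-only) = √[2(2+2)] = √8 ≈ 2.83 BM.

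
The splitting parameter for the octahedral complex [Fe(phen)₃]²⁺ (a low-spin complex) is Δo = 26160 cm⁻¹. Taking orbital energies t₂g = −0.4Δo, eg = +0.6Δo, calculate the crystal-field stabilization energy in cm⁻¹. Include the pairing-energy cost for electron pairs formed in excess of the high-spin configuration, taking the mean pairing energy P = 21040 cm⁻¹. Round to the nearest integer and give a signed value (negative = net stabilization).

phen is neutral, so the +2 overall charge sits on Fe: oxidation state +2.
Group 8 minus oxidation state +2 gives a d⁶ configuration for Fe²⁺.
The d⁶ electrons fill as t₂g⁶ eg⁰.
The orbital stabilization is -2.4Δo = -2.4 × 26160 = -62784 cm⁻¹.
Pairing penalty: 3 pairs vs 1 in the high-spin reference → 2 extra × P = 42080 cm⁻¹.
Combining: -62784 + 42080 = -20704 cm⁻¹.

-20704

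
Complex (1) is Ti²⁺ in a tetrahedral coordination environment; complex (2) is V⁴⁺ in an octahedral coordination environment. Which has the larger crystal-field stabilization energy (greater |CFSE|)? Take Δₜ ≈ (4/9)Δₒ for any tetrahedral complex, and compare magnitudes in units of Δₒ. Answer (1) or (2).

(1)

(1): Ti sits in group 4; removing 2 electrons leaves Ti²⁺ with 4 − 2 = 2 d electrons; Tetrahedral splitting is small, so the complex is high-spin; e² t₂⁰, CFSE = -1.2Δₜ ≈ -0.53Δₒ.
(2): V sits in group 5; removing 4 electrons leaves V⁴⁺ with 5 − 4 = 1 d electrons; For octahedral d¹ the high- and low-spin configurations coincide; t2g^1 e_g^0, CFSE = -0.4Δₒ.
So (1) has the larger |CFSE|.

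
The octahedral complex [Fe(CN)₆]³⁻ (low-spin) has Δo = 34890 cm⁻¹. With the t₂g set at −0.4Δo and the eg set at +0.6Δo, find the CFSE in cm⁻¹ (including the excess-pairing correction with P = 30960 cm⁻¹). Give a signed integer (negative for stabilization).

Each CN⁻ contributes -1; 6 × (-1) = -6. With overall charge -3, Fe is in the +3 oxidation state.
Group 8 minus oxidation state +3 gives a d⁵ configuration for Fe³⁺.
Configuration: t₂g⁵ eg⁰.
CFSE(orbital) = 5×(-0.4Δo) + 0×(0.6Δo) = -2.0Δo; with Δo = 34890 cm⁻¹ that is -69780 cm⁻¹.
Relative to high-spin t₂g³ eg² (0 paired), the low-spin configuration has 2 additional pairs, contributing +2 × 30960 = +61920 cm⁻¹.
Combining: -69780 + 61920 = -7860 cm⁻¹.

-7860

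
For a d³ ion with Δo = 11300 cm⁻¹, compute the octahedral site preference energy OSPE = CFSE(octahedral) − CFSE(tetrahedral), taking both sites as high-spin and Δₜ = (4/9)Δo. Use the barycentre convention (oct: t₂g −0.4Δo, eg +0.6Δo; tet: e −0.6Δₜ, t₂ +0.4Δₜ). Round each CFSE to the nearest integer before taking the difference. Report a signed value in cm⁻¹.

Octahedral high-spin t₂g³ eg⁰: CFSE = -1.2 × 11300 = -13560 cm⁻¹.
In a tetrahedral site the filling is e² t₂¹: CFSE(tet) = -0.8Δₜ = -0.8 × (4/9)(11300) = -4018 cm⁻¹.
OSPE = -13560 − (-4018) = -9542 cm⁻¹.

-9542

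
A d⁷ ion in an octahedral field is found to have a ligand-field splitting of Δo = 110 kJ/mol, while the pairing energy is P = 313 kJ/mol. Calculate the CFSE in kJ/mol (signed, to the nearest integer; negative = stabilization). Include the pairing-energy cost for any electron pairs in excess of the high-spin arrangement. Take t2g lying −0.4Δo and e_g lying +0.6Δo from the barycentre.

-88

With Δo < P the complex is high-spin.
Filling d⁷ accordingly: t2g^5 e_g^2.
Orbital CFSE = -0.8Δo = -0.8 × 110 = -88 kJ/mol.
High-spin has no excess pairs, so no pairing correction applies.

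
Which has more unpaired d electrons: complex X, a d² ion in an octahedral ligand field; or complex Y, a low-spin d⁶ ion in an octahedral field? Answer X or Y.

X

X: t₂g² eg⁰ → 2 unpaired.
Y: t₂g⁶ eg⁰ → 0 unpaired.
So X has more unpaired electrons.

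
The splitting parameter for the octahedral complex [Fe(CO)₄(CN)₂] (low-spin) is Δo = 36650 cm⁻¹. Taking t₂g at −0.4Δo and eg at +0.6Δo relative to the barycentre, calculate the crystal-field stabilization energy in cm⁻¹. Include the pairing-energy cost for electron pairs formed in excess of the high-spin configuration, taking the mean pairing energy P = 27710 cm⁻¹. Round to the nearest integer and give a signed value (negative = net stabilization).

Ligand charges: 4×(+0) from CO and 2×(-1) from CN⁻ sum to -2; with overall charge +0, Fe is +2.
Fe sits in group 8; removing 2 electrons leaves Fe²⁺ with 8 − 2 = 6 d electrons.
The d⁶ electrons fill as t₂g⁶ eg⁰.
The orbital stabilization is -2.4Δo = -2.4 × 36650 = -87960 cm⁻¹.
Relative to high-spin t₂g⁴ eg² (1 paired), the low-spin configuration has 2 additional pairs, contributing +2 × 27710 = +55420 cm⁻¹.
Net CFSE = -87960 + 55420 = -32540 cm⁻¹.

-32540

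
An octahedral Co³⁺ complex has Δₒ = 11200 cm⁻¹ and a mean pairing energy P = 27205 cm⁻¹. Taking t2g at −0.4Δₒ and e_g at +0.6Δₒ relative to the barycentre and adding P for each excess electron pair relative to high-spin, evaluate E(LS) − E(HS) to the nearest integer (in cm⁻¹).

Co³⁺: group 9, so d-count = 9 − 3 = 6.
High-spin d⁶ fills as t2g^4 e_g^2 with CFSE 4(−0.4) + 2(+0.6) = -0.4Δₒ = -4480 cm⁻¹.
Low-spin: t2g^6 e_g^0, orbital CFSE = -2.4Δₒ = -26880 cm⁻¹; plus 2 excess pairs × P = +54410 cm⁻¹; total 27530 cm⁻¹.
E(LS) − E(HS) = 27530 − (-4480) = 32010 cm⁻¹.

32010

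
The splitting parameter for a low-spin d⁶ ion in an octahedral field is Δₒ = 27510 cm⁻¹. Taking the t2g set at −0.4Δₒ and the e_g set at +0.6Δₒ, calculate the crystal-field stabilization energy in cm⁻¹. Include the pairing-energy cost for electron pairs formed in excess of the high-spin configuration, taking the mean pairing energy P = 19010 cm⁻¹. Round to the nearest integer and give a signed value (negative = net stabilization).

-28004

Electron filling gives t2g^6 e_g^0.
The orbital stabilization is -2.4Δₒ = -2.4 × 27510 = -66024 cm⁻¹.
Pairing penalty: 3 pairs vs 1 in the high-spin reference → 2 extra × P = 38020 cm⁻¹.
Net CFSE = -66024 + 38020 = -28004 cm⁻¹.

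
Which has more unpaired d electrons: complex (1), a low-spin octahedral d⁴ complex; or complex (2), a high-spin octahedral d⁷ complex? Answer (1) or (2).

(2)

(1): t₂g⁴ eg⁰ → 2 unpaired.
(2): t₂g⁵ eg² → 3 unpaired.
So (2) has more unpaired electrons.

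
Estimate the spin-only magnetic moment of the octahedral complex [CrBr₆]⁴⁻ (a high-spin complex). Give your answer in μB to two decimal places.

4.90 μB

Each Br⁻ contributes -1; 6 × (-1) = -6. With overall charge -4, Cr is in the +2 oxidation state.
Cr sits in group 6; removing 2 electrons leaves Cr²⁺ with 6 − 2 = 4 d electrons.
Configuration: t2g^3 e_g^1 → 4 unpaired electrons.
μ(spin-only) = √[4(4+2)] = √24 ≈ 4.90 μB.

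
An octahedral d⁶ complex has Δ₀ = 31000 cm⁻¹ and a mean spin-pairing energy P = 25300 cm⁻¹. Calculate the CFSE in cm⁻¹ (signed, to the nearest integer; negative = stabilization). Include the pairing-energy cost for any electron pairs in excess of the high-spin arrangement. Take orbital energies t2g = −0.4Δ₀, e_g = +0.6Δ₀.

-23800

With Δ₀ > P the complex is low-spin.
Filling d⁶ accordingly: t2g^6 e_g^0.
Orbital CFSE = -2.4Δ₀ = -2.4 × 31000 = -74400 cm⁻¹.
Excess pairs vs high-spin: 3 − 1 = 2; pairing cost = +50600 cm⁻¹.
Net CFSE = -74400 + 50600 = -23800 cm⁻¹.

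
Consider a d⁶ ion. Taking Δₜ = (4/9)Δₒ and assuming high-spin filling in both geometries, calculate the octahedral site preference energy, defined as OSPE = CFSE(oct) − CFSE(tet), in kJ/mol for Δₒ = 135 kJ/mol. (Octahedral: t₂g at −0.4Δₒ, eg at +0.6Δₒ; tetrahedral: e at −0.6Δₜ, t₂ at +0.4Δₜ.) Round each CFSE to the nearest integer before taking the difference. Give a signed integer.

-18

Octahedral (high-spin): t2g^4 e_g^2, CFSE = 4(−0.4) + 2(+0.6) = -0.4Δₒ = -0.4 × 135 = -54 kJ/mol.
Tetrahedral: e^3 t2^3, CFSE = 3(−0.6) + 3(+0.4) = -0.6Δₜ = -0.6 × (4/9) × 135 = -36 kJ/mol.
Subtracting, OSPE = -54 − (-36) = -18 kJ/mol.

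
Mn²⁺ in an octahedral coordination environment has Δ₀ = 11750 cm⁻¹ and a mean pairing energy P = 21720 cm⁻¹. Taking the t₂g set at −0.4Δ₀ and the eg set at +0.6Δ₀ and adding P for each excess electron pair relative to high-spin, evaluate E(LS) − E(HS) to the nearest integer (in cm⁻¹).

Mn is in group 7, so Mn²⁺ is d⁵ (7 − 2 = 5).
In the high-spin limit (t₂g³ eg²) the orbital term is 0.0Δ₀ = 0 cm⁻¹, with no excess pairing.
For low-spin the configuration is t₂g⁵ eg⁰: orbital energy -2.0 × 11750 = -23500 cm⁻¹, and 2 additional pairs relative to high-spin add 43440 cm⁻¹, giving 19940 cm⁻¹.
The difference is 19940 − (0) = 19940 cm⁻¹, so high-spin lies lower.

19940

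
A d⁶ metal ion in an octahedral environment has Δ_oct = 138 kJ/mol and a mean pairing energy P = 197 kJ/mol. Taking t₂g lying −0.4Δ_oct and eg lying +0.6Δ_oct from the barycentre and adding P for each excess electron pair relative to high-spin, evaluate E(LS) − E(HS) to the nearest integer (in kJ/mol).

High-spin: t₂g⁴ eg², CFSE = -0.4Δ_oct = -55 kJ/mol.
Low-spin t₂g⁶ eg⁰ gives -2.4Δ_oct = -331 kJ/mol, but forming 2 extra pairs costs 2P = 394 kJ/mol, so E(LS) = -331 + 394 = 63 kJ/mol.
The difference is 63 − (-55) = 118 kJ/mol, so high-spin lies lower.

118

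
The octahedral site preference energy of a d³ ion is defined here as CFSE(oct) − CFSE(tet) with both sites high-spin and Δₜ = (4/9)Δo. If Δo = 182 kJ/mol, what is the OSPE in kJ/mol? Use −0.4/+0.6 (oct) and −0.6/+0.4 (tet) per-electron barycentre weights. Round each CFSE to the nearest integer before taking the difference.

Octahedral high-spin t₂g³ eg⁰: CFSE = -1.2 × 182 = -218 kJ/mol.
In a tetrahedral site the filling is e² t₂¹: CFSE(tet) = -0.8Δₜ = -0.8 × (4/9)(182) = -65 kJ/mol.
OSPE = CFSE(oct) − CFSE(tet) = -218 − (-65) = -153 kJ/mol.

-153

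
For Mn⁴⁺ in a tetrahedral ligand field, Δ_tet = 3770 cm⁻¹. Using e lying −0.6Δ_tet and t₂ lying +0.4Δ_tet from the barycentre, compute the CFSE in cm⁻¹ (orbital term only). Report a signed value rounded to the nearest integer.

Mn is in group 7, so Mn⁴⁺ is d³ (7 − 4 = 3).
Tetrahedral fields are weak (Δₜ ≈ 4/9 Δₒ), so electrons fill high-spin.
The d³ electrons fill as e² t₂¹.
The orbital stabilization is -0.8Δ_tet = -0.8 × 3770 = -3016 cm⁻¹.

-3016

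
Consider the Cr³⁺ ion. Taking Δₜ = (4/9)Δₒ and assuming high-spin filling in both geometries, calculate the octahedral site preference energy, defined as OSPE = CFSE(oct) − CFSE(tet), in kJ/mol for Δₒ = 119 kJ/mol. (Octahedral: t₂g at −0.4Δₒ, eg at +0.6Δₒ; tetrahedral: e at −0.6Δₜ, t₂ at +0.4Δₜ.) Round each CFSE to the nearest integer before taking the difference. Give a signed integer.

-101

Cr sits in group 6; removing 3 electrons leaves Cr³⁺ with 6 − 3 = 3 d electrons.
In an octahedral site d³ (HS) is t₂g³ eg⁰, giving CFSE(oct) = -1.2Δₒ = -143 kJ/mol.
Tetrahedral: e² t₂¹, CFSE = 2(−0.6) + 1(+0.4) = -0.8Δₜ = -0.8 × (4/9) × 119 = -42 kJ/mol.
OSPE = CFSE(oct) − CFSE(tet) = -143 − (-42) = -101 kJ/mol.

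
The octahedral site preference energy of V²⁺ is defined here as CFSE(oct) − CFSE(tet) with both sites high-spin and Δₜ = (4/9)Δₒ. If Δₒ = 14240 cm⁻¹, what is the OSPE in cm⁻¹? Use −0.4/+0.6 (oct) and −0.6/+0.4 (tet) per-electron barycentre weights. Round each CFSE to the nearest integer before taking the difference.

-12025

Group 5 minus oxidation state +2 gives a d³ configuration for V²⁺.
In an octahedral site d³ (HS) is t2g^3 e_g^0, giving CFSE(oct) = -1.2Δₒ = -17088 cm⁻¹.
Tetrahedral: e^2 t2^1, CFSE = 2(−0.6) + 1(+0.4) = -0.8Δₜ = -0.8 × (4/9) × 14240 = -5063 cm⁻¹.
OSPE = -17088 − (-5063) = -12025 cm⁻¹.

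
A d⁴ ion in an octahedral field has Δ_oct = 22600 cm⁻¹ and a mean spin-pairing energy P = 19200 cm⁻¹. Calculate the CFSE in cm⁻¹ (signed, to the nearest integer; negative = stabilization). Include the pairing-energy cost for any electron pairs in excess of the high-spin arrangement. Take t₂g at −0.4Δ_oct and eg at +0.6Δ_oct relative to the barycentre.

-16960

Since Δ_oct = 22600 cm⁻¹ > P = 19200 cm⁻¹, the complex adopts the low-spin configuration.
Configuration: t₂g⁴ eg⁰.
Orbital CFSE = -1.6Δ_oct = -1.6 × 22600 = -36160 cm⁻¹.
Excess pairs vs high-spin: 1 − 0 = 1; pairing cost = +19200 cm⁻¹.
Net CFSE = -36160 + 19200 = -16960 cm⁻¹.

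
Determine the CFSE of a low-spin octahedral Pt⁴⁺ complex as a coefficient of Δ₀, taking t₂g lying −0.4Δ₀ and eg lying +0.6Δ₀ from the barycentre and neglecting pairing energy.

-2.4 Δ₀

Pt is in group 10, so Pt⁴⁺ is d⁶ (10 − 4 = 6).
Configuration: t₂g⁶ eg⁰.
CFSE = 6(-0.4Δ₀) + 0(0.6Δ₀) = -2.4Δ₀ + 0.0Δ₀ = -2.4Δ₀.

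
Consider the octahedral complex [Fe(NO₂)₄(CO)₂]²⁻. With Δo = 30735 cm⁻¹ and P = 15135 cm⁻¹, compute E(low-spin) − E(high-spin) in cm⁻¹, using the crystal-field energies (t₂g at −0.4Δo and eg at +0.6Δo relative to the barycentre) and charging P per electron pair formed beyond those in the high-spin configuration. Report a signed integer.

-31200

Ligand charges: 4×(-1) from NO₂⁻ and 2×(+0) from CO sum to -4; with overall charge -2, Fe is +2.
Fe²⁺: group 8, so d-count = 8 − 2 = 6.
High-spin d⁶ fills as t₂g⁴ eg² with CFSE 4(−0.4) + 2(+0.6) = -0.4Δo = -12294 cm⁻¹.
Low-spin: t₂g⁶ eg⁰, orbital CFSE = -2.4Δo = -73764 cm⁻¹; plus 2 excess pairs × P = +30270 cm⁻¹; total -43494 cm⁻¹.
E(LS) − E(HS) = -43494 − (-12294) = -31200 cm⁻¹.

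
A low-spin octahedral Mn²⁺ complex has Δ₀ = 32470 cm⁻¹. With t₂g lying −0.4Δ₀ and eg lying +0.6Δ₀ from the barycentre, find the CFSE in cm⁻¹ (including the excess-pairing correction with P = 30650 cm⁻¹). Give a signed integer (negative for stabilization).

Mn is in group 7, so Mn²⁺ is d⁵ (7 − 2 = 5).
The d⁵ electrons fill as t₂g⁵ eg⁰.
CFSE(orbital) = 5×(-0.4Δ₀) + 0×(0.6Δ₀) = -2.0Δ₀; with Δ₀ = 32470 cm⁻¹ that is -64940 cm⁻¹.
High-spin d⁵ would be t₂g³ eg² with 0 pairs; low-spin has 2, so 2 excess pairs cost +2P = +61300 cm⁻¹.
Overall CFSE = -64940 + 61300 = -3640 cm⁻¹.

-3640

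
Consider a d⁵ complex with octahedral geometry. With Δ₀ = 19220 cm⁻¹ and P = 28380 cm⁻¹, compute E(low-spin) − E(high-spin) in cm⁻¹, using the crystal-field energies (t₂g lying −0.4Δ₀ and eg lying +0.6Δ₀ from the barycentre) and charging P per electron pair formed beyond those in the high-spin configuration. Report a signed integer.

18320

High-spin d⁵ fills as t₂g³ eg² with CFSE 3(−0.4) + 2(+0.6) = 0.0Δ₀ = 0 cm⁻¹.
Low-spin: t₂g⁵ eg⁰, orbital CFSE = -2.0Δ₀ = -38440 cm⁻¹; plus 2 excess pairs × P = +56760 cm⁻¹; total 18320 cm⁻¹.
The difference is 18320 − (0) = 18320 cm⁻¹, so high-spin lies lower.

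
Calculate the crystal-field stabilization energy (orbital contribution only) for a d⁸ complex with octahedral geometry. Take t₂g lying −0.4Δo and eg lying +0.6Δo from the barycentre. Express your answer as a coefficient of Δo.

Configuration: t₂g⁶ eg².
CFSE = 6(-0.4Δo) + 2(0.6Δo) = -2.4Δo + 1.2Δo = -1.2Δo.

-1.2 Δo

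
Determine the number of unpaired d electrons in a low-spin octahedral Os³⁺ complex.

1

Os³⁺: group 8, so d-count = 8 − 3 = 5.
Configuration: t₂g⁵ eg⁰, giving 1 unpaired electron.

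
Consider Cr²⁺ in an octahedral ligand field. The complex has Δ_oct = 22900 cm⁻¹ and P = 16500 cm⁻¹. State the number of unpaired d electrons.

Cr is in group 6, so Cr²⁺ is d⁴ (6 − 2 = 4).
Since Δ_oct = 22900 cm⁻¹ > P = 16500 cm⁻¹, the complex adopts the low-spin configuration.
That gives t2g^4 e_g^0.
Unpaired electrons: 2.

2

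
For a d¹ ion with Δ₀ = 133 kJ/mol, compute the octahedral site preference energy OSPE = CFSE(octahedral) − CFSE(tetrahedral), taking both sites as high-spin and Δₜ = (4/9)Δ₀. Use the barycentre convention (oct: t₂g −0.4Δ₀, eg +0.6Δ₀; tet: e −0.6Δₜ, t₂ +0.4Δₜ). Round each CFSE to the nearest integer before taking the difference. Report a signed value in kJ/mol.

Octahedral high-spin t2g^1 e_g^0: CFSE = -0.4 × 133 = -53 kJ/mol.
Tetrahedral: e^1 t2^0, CFSE = 1(−0.6) + 0(+0.4) = -0.6Δₜ = -0.6 × (4/9) × 133 = -35 kJ/mol.
OSPE = -53 − (-35) = -18 kJ/mol.

-18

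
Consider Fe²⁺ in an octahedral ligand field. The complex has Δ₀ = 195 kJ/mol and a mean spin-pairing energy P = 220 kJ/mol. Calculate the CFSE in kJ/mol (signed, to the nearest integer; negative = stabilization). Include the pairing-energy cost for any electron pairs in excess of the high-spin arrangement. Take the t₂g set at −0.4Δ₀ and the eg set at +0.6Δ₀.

Fe sits in group 8; removing 2 electrons leaves Fe²⁺ with 8 − 2 = 6 d electrons.
Here Δ₀ < P (195 < 220), so the high-spin state is favoured.
Configuration: t₂g⁴ eg².
Orbital CFSE = -0.4Δ₀ = -0.4 × 195 = -78 kJ/mol.
High-spin has no excess pairs, so no pairing correction applies.

-78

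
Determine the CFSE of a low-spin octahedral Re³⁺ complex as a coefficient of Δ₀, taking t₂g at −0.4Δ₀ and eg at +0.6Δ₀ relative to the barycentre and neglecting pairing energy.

Group 7 minus oxidation state +3 gives a d⁴ configuration for Re³⁺.
Configuration: t₂g⁴ eg⁰.
CFSE = 4(-0.4Δ₀) + 0(0.6Δ₀) = -1.6Δ₀ + 0.0Δ₀ = -1.6Δ₀.

-1.6 Δ₀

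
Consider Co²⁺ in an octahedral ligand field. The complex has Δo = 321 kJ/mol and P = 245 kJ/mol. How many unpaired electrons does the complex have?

Group 9 minus oxidation state +2 gives a d⁷ configuration for Co²⁺.
Δo > P, so pairing is preferred: the ground state is low-spin.
Configuration: t2g^6 e_g^1.
Unpaired electrons: 1.

1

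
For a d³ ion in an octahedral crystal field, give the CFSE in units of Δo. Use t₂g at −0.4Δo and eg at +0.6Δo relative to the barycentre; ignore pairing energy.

Configuration: t₂g³ eg⁰.
CFSE = 3(-0.4Δo) + 0(0.6Δo) = -1.2Δo + 0.0Δo = -1.2Δo.

-1.2 Δo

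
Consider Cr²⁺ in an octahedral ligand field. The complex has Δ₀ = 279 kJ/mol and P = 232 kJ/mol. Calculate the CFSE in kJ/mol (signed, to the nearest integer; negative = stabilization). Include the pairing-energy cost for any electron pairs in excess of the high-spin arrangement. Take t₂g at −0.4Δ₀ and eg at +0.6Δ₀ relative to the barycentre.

-214

Group 6 minus oxidation state +2 gives a d⁴ configuration for Cr²⁺.
Here Δ₀ > P (279 > 232), so the low-spin state is favoured.
Filling d⁴ accordingly: t₂g⁴ eg⁰.
Orbital CFSE = -1.6Δ₀ = -1.6 × 279 = -446 kJ/mol.
Excess pairs vs high-spin: 1 − 0 = 1; pairing cost = +232 kJ/mol.
Net CFSE = -446 + 232 = -214 kJ/mol.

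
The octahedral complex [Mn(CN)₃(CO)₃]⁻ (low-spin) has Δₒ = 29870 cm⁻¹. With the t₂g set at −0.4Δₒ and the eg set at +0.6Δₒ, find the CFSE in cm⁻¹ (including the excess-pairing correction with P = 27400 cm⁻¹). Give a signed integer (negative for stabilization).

-4940

Ligand charges: 3×(-1) from CN⁻ and 3×(+0) from CO sum to -3; with overall charge -1, Mn is +2.
Mn sits in group 7; removing 2 electrons leaves Mn²⁺ with 7 − 2 = 5 d electrons.
The d⁵ electrons fill as t₂g⁵ eg⁰.
The orbital stabilization is -2.0Δₒ = -2.0 × 29870 = -59740 cm⁻¹.
High-spin d⁵ would be t₂g³ eg² with 0 pairs; low-spin has 2, so 2 excess pairs cost +2P = +54800 cm⁻¹.
Overall CFSE = -59740 + 54800 = -4940 cm⁻¹.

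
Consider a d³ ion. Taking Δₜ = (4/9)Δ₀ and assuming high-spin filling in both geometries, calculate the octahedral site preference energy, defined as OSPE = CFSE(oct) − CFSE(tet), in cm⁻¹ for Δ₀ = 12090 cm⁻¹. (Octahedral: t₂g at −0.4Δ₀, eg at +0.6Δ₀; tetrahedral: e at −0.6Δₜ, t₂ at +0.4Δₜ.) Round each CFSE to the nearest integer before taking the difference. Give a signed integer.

Octahedral (high-spin): t₂g³ eg⁰, CFSE = 3(−0.4) + 0(+0.6) = -1.2Δ₀ = -1.2 × 12090 = -14508 cm⁻¹.
In a tetrahedral site the filling is e² t₂¹: CFSE(tet) = -0.8Δₜ = -0.8 × (4/9)(12090) = -4299 cm⁻¹.
OSPE = CFSE(oct) − CFSE(tet) = -14508 − (-4299) = -10209 cm⁻¹.

-10209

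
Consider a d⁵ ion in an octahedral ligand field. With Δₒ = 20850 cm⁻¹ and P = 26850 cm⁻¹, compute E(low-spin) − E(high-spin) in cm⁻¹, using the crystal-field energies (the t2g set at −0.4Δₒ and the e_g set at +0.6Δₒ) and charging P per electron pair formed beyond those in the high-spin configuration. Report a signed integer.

High-spin: t2g^3 e_g^2, CFSE = 0.0Δₒ = 0 cm⁻¹.
Low-spin t2g^5 e_g^0 gives -2.0Δₒ = -41700 cm⁻¹, but forming 2 extra pairs costs 2P = 53700 cm⁻¹, so E(LS) = -41700 + 53700 = 12000 cm⁻¹.
The difference is 12000 − (0) = 12000 cm⁻¹, so high-spin lies lower.

12000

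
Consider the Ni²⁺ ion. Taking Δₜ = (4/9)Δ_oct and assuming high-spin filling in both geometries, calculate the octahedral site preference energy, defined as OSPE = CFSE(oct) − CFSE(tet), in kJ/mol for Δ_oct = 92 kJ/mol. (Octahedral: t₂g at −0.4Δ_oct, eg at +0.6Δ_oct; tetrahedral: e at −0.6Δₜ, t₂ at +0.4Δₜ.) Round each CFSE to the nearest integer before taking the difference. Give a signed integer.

Ni sits in group 10; removing 2 electrons leaves Ni²⁺ with 10 − 2 = 8 d electrons.
Octahedral high-spin t2g^6 e_g^2: CFSE = -1.2 × 92 = -110 kJ/mol.
Tetrahedral: e^4 t2^4, CFSE = 4(−0.6) + 4(+0.4) = -0.8Δₜ = -0.8 × (4/9) × 92 = -33 kJ/mol.
OSPE = CFSE(oct) − CFSE(tet) = -110 − (-33) = -77 kJ/mol.

-77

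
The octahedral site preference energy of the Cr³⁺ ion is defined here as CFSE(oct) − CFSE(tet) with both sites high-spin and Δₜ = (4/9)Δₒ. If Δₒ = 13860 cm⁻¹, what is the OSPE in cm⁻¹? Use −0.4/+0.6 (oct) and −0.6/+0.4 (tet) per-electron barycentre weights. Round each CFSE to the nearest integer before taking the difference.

Cr³⁺: group 6, so d-count = 6 − 3 = 3.
Octahedral (high-spin): t2g^3 e_g^0, CFSE = 3(−0.4) + 0(+0.6) = -1.2Δₒ = -1.2 × 13860 = -16632 cm⁻¹.
Tetrahedral e^2 t2^1 gives -0.8Δₜ = -0.8 × (4/9) × 13860 = -4928 cm⁻¹.
OSPE = -16632 − (-4928) = -11704 cm⁻¹.

-11704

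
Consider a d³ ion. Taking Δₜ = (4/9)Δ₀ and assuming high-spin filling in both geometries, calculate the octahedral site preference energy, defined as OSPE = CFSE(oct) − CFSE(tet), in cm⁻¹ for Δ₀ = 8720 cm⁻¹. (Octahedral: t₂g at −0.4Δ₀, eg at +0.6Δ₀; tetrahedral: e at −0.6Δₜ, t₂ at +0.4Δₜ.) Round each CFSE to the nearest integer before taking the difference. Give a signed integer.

-7364

In an octahedral site d³ (HS) is t₂g³ eg⁰, giving CFSE(oct) = -1.2Δ₀ = -10464 cm⁻¹.
Tetrahedral: e² t₂¹, CFSE = 2(−0.6) + 1(+0.4) = -0.8Δₜ = -0.8 × (4/9) × 8720 = -3100 cm⁻¹.
Subtracting, OSPE = -10464 − (-3100) = -7364 cm⁻¹.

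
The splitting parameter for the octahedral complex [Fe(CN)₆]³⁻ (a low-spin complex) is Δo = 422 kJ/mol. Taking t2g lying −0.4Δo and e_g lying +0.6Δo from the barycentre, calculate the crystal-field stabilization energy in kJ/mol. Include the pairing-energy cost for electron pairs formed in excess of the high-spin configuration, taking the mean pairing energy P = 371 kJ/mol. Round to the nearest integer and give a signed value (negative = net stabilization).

Each CN⁻ contributes -1; 6 × (-1) = -6. With overall charge -3, Fe is in the +3 oxidation state.
Fe sits in group 8; removing 3 electrons leaves Fe³⁺ with 8 − 3 = 5 d electrons.
Electron filling gives t2g^5 e_g^0.
The orbital stabilization is -2.0Δo = -2.0 × 422 = -844 kJ/mol.
Relative to high-spin t2g^3 e_g^2 (0 paired), the low-spin configuration has 2 additional pairs, contributing +2 × 371 = +742 kJ/mol.
Combining: -844 + 742 = -102 kJ/mol.

-102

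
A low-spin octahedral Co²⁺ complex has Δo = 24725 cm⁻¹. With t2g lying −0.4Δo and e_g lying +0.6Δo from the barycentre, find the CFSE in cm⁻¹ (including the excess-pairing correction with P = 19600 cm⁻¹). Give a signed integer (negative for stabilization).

-24905

Co is in group 9, so Co²⁺ is d⁷ (9 − 2 = 7).
Configuration: t2g^6 e_g^1.
The orbital stabilization is -1.8Δo = -1.8 × 24725 = -44505 cm⁻¹.
Relative to high-spin t2g^5 e_g^2 (2 paired), the low-spin configuration has 1 additional pair, contributing +1 × 19600 = +19600 cm⁻¹.
Net CFSE = -44505 + 19600 = -24905 cm⁻¹.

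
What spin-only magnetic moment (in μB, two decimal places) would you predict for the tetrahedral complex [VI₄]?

1.73 μB

Each I⁻ contributes -1; 4 × (-1) = -4. With overall charge +0, V is in the +4 oxidation state.
V⁴⁺: group 5, so d-count = 5 − 4 = 1.
With tetrahedral geometry the complex is necessarily high-spin.
Configuration: e^1 t2^0 → 1 unpaired electron.
μ(spin-only) = √[1(1+2)] = √3 ≈ 1.73 μB.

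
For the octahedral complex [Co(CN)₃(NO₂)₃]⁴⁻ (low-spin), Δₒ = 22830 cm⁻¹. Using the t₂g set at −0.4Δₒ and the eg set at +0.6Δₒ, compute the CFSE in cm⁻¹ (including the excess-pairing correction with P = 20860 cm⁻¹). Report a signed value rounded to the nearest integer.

Ligand charges: 3×(-1) from CN⁻ and 3×(-1) from NO₂⁻ sum to -6; with overall charge -4, Co is +2.
Co sits in group 9; removing 2 electrons leaves Co²⁺ with 9 − 2 = 7 d electrons.
Electron filling gives t₂g⁶ eg¹.
Orbital CFSE = 6(-0.4) + 1(0.6) = -1.8Δₒ = -1.8 × 22830 = -41094 cm⁻¹.
Pairing penalty: 3 pairs vs 2 in the high-spin reference → 1 extra × P = 20860 cm⁻¹.
Net CFSE = -41094 + 20860 = -20234 cm⁻¹.

-20234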